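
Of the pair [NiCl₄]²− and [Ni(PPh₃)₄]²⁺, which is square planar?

[Ni(PPh₃)₄]²⁺

For [NiCl₄]²−: Ligand charges: each chloride is −1. With an overall charge of −2 the nickel centre must be in the +2 oxidation state. Ni sits in group 10, so the d-electron count is 10 − 2 = 8. Chloride is a weak-field ligand. With weak-field ligands the CFSE gain from square planar is small, so a 3d d⁸ ion takes the sterically preferred tetrahedral geometry. → tetrahedral.
For [Ni(PPh₃)₄]²⁺: Ligand charges: triphenylphosphine is neutral. With an overall charge of +2 the nickel centre must be in the +2 oxidation state. Ni sits in group 10, so the d-electron count is 10 − 2 = 8. Triphenylphosphine is a strong-field ligand (high in the spectrochemical series). A 3d d⁸ ion with strong-field ligands gains enough CFSE to favour square planar over tetrahedral. → square planar.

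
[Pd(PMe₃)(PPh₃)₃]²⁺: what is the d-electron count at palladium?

Trimethylphosphine is neutral; triphenylphosphine is neutral; balancing the +2 overall charge requires Pd(II).
Pd sits in group 10, so the d-electron count is 10 − 2 = 8.

d⁸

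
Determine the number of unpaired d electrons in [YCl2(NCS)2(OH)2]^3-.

0

Ligand charges: each chloride is −1; each isothiocyanate is −1; each hydroxide is −1. With an overall charge of −3 the yttrium centre must be in the +3 oxidation state.
Yttrium is a group-3 element; Y(III) is therefore d⁰.
In an octahedral field the d⁰ configuration is t₂g⁰e_g⁰, giving 0 unpaired electrons.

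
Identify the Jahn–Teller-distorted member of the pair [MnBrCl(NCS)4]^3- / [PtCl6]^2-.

[MnBrCl(NCS)4]^3-

[MnBrCl(NCS)4]^3-: Ligand charges: each bromide is −1; each chloride is −1; each isothiocyanate is −1. With an overall charge of −3 the manganese centre must be in the +3 oxidation state. Mn sits in group 7, so the d-electron count is 7 − 3 = 4. Bromide, chloride, and isothiocyanate are weak-field ligands for a first-row metal, so the complex is high-spin. The t₂g³e_g¹ (high-spin) configuration has an unevenly filled e_g set; the Jahn–Teller theorem predicts a tetragonal distortion (typically axial elongation) to lift the degeneracy.
[PtCl6]^2-: Ligand charges: each chloride is −1. With an overall charge of −2 the platinum centre must be in the +4 oxidation state. Platinum is a group-10 element; Pt(IV) is therefore d⁶. A 5d ion has a large Δₒ and is invariably low-spin. The d⁶ configuration leaves the e_g set evenly filled (or empty) — no strong Jahn–Teller driving force.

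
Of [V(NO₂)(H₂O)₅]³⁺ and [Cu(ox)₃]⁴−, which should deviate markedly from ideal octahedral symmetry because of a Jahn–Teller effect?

[V(NO₂)(H₂O)₅]³⁺: Each nitro (N-bound nitrite) is −1; water is neutral; balancing the +3 overall charge requires V(IV). V sits in group 5, so the d-electron count is 5 − 4 = 1. The d¹ configuration leaves the e_g set evenly filled (or empty) — no strong Jahn–Teller driving force.
[Cu(ox)₃]⁴−: Each oxalate is −2; balancing the −4 overall charge requires Cu(II). Copper is a group-11 element; Cu(II) is therefore d⁹. The t₂g⁶e_g³ configuration has an unevenly filled e_g set; the Jahn–Teller theorem predicts a tetragonal distortion (typically axial elongation) to lift the degeneracy.

[Cu(ox)₃]⁴−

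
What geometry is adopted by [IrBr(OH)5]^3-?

Ligand charges: each bromide is −1; each hydroxide is −1. With an overall charge of −3 the iridium centre must be in the +3 oxidation state.
Group 9 minus oxidation state 3 gives a d⁶ configuration.
Coordination number: 6.
Six donors around a single metal centre give an octahedral coordination sphere.

octahedral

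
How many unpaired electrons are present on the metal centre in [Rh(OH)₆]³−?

Summing ligand charges against the −3 overall charge gives an oxidation state of +3 for rhodium.
Rh sits in group 9, so the d-electron count is 9 − 3 = 6.
The spin state decides the count: a 4d ion has a large Δₒ and is invariably low-spin.
An octahedral low-spin d⁶ ion is t₂g⁶e_g⁰, giving 0 unpaired electrons.

0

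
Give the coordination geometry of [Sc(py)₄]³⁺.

tetrahedral

Pyridine is neutral; balancing the +3 overall charge requires Sc(III).
Sc sits in group 3, so the d-electron count is 3 − 3 = 0.
Coordination number: 4.
A d⁰ ion has no crystal-field stabilisation preference between square planar and tetrahedral, so four ligands adopt the sterically favoured tetrahedral geometry.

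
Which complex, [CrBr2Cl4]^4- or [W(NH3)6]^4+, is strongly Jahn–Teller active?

[CrBr2Cl4]^4-: Each bromide is −1; each chloride is −1; balancing the −4 overall charge requires Cr(II). Group 6 minus oxidation state 2 gives a d⁴ configuration. Bromide and chloride are weak-field ligands for a first-row metal, so the complex is high-spin. The t₂g³e_g¹ (high-spin) configuration has an unevenly filled e_g set; the Jahn–Teller theorem predicts a tetragonal distortion (typically axial elongation) to lift the degeneracy.
[W(NH3)6]^4+: Ammonia is neutral; balancing the +4 overall charge requires W(IV). W sits in group 6, so the d-electron count is 6 − 4 = 2. The d² configuration leaves the e_g set evenly filled (or empty) — no strong Jahn–Teller driving force.

[CrBr2Cl4]^4-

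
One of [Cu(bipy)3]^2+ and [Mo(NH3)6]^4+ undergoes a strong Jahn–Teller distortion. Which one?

[Cu(bipy)3]^2+: Summing ligand charges against the +2 overall charge gives an oxidation state of +2 for copper. Cu sits in group 11, so the d-electron count is 11 − 2 = 9. The t₂g⁶e_g³ configuration has an unevenly filled e_g set; the Jahn–Teller theorem predicts a tetragonal distortion (typically axial elongation) to lift the degeneracy.
[Mo(NH3)6]^4+: Summing ligand charges against the +4 overall charge gives an oxidation state of +4 for molybdenum. Group 6 minus oxidation state 4 gives a d² configuration. The d² configuration leaves the e_g set evenly filled (or empty) — no strong Jahn–Teller driving force.

[Cu(bipy)3]^2+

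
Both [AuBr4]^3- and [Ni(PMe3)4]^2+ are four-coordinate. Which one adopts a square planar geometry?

[Ni(PMe3)4]^2+

For [AuBr4]^3-: Summing ligand charges against the −3 overall charge gives an oxidation state of +1 for gold. Gold is a group-11 element; Au(I) is therefore d¹⁰. A d¹⁰ ion has no crystal-field stabilisation preference between square planar and tetrahedral, so four ligands adopt the sterically favoured tetrahedral geometry. → tetrahedral.
For [Ni(PMe3)4]^2+: Ligand charges: trimethylphosphine is neutral. With an overall charge of +2 the nickel centre must be in the +2 oxidation state. Ni sits in group 10, so the d-electron count is 10 − 2 = 8. Trimethylphosphine is a strong-field ligand (high in the spectrochemical series). A 3d d⁸ ion with strong-field ligands gains enough CFSE to favour square planar over tetrahedral. → square planar.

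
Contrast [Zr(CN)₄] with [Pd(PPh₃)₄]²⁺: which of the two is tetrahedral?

[Zr(CN)₄]

For [Zr(CN)₄]: Each cyanide is −1; balancing the 0 overall charge requires Zr(IV). Group 4 minus oxidation state 4 gives a d⁰ configuration. A d⁰ ion has no crystal-field stabilisation preference between square planar and tetrahedral, so four ligands adopt the sterically favoured tetrahedral geometry. → tetrahedral.
For [Pd(PPh₃)₄]²⁺: Ligand charges: triphenylphosphine is neutral. With an overall charge of +2 the palladium centre must be in the +2 oxidation state. Group 10 minus oxidation state 2 gives a d⁸ configuration. A 4d d⁸ ion has a large crystal-field splitting; square planar leaves the high-energy d_{x²−y²} orbital empty and maximises CFSE. → square planar.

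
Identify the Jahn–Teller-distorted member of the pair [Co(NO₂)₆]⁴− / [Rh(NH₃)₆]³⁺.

[Co(NO₂)₆]⁴−: Each nitro (N-bound nitrite) is −1; balancing the −4 overall charge requires Co(II). Co sits in group 9, so the d-electron count is 9 − 2 = 7. Nitro (N-bound nitrite) is a strong-field ligand (high in the spectrochemical series) for a first-row metal, so the complex is low-spin. The t₂g⁶e_g¹ (low-spin) configuration has an unevenly filled e_g set; the Jahn–Teller theorem predicts a tetragonal distortion (typically axial elongation) to lift the degeneracy.
[Rh(NH₃)₆]³⁺: Ammonia is neutral; balancing the +3 overall charge requires Rh(III). Rh sits in group 9, so the d-electron count is 9 − 3 = 6. A 4d ion has a large Δₒ and is invariably low-spin. The d⁶ configuration leaves the e_g set evenly filled (or empty) — no strong Jahn–Teller driving force.

[Co(NO₂)₆]⁴−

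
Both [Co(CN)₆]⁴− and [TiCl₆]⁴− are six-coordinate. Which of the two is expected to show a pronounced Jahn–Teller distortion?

[Co(CN)₆]⁴−

[Co(CN)₆]⁴−: Each cyanide is −1; balancing the −4 overall charge requires Co(II). Cobalt is a group-9 element; Co(II) is therefore d⁷. Cyanide is a strong-field ligand (high in the spectrochemical series) for a first-row metal, so the complex is low-spin. The t₂g⁶e_g¹ (low-spin) configuration has an unevenly filled e_g set; the Jahn–Teller theorem predicts a tetragonal distortion (typically axial elongation) to lift the degeneracy.
[TiCl₆]⁴−: Summing ligand charges against the −4 overall charge gives an oxidation state of +2 for titanium. Titanium is a group-4 element; Ti(II) is therefore d². The d² configuration leaves the e_g set evenly filled (or empty) — no strong Jahn–Teller driving force.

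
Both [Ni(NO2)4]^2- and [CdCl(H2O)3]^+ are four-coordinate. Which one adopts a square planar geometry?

For [Ni(NO2)4]^2-: Each nitro (N-bound nitrite) is −1; balancing the −2 overall charge requires Ni(II). Group 10 minus oxidation state 2 gives a d⁸ configuration. Nitro (N-bound nitrite) is a strong-field ligand (high in the spectrochemical series). A 3d d⁸ ion with strong-field ligands gains enough CFSE to favour square planar over tetrahedral. → square planar.
For [CdCl(H2O)3]^+: Summing ligand charges against the +1 overall charge gives an oxidation state of +2 for cadmium. Group 12 minus oxidation state 2 gives a d¹⁰ configuration. A d¹⁰ ion has no crystal-field stabilisation preference between square planar and tetrahedral, so four ligands adopt the sterically favoured tetrahedral geometry. → tetrahedral.

[Ni(NO2)4]^2-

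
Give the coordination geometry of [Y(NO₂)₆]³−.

octahedral

Summing ligand charges against the −3 overall charge gives an oxidation state of +3 for yttrium.
Yttrium is a group-3 element; Y(III) is therefore d⁰.
Coordination number: 6.
Six donors around a single metal centre give an octahedral coordination sphere.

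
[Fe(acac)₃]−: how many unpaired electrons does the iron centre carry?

Summing ligand charges against the −1 overall charge gives an oxidation state of +2 for iron.
Iron is a group-8 element; Fe(II) is therefore d⁶.
Counting donor atoms: 3×acetylacetonate (bidentate) → 6 donors. Coordination number = 6.
The spin state decides the count: Acetylacetonate is a weak-field ligand for a first-row metal, so the complex is high-spin.
An octahedral high-spin d⁶ ion is t₂g⁴e_g², giving 4 unpaired electrons.

4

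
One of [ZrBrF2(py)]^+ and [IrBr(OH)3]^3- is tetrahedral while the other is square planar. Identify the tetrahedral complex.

For [ZrBrF2(py)]^+: Summing ligand charges against the +1 overall charge gives an oxidation state of +4 for zirconium. Group 4 minus oxidation state 4 gives a d⁰ configuration. A d⁰ ion has no crystal-field stabilisation preference between square planar and tetrahedral, so four ligands adopt the sterically favoured tetrahedral geometry. → tetrahedral.
For [IrBr(OH)3]^3-: Ligand charges: each bromide is −1; each hydroxide is −1. With an overall charge of −3 the iridium centre must be in the +1 oxidation state. Iridium is a group-9 element; Ir(I) is therefore d⁸. A 5d d⁸ ion has a large crystal-field splitting; square planar leaves the high-energy d_{x²−y²} orbital empty and maximises CFSE. → square planar.

[ZrBrF2(py)]^+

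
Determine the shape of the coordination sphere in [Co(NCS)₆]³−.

Each isothiocyanate is −1; balancing the −3 overall charge requires Co(III).
Cobalt is a group-9 element; Co(III) is therefore d⁶.
With 6 monodentate ligands the coordination number is 6.
Six donors around a single metal centre give an octahedral coordination sphere.

octahedral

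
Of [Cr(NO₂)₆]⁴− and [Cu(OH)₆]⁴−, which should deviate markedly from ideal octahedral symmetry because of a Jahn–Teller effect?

[Cr(NO₂)₆]⁴−: Each nitro (N-bound nitrite) is −1; balancing the −4 overall charge requires Cr(II). Cr sits in group 6, so the d-electron count is 6 − 2 = 4. Nitro (N-bound nitrite) is a strong-field ligand (high in the spectrochemical series) for a first-row metal, so the complex is low-spin. The d⁴ configuration leaves the e_g set evenly filled (or empty) — no strong Jahn–Teller driving force.
[Cu(OH)₆]⁴−: Ligand charges: each hydroxide is −1. With an overall charge of −4 the copper centre must be in the +2 oxidation state. Cu sits in group 11, so the d-electron count is 11 − 2 = 9. The t₂g⁶e_g³ configuration has an unevenly filled e_g set; the Jahn–Teller theorem predicts a tetragonal distortion (typically axial elongation) to lift the degeneracy.

[Cu(OH)₆]⁴−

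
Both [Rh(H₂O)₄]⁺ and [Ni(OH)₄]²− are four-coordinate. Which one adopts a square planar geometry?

[Rh(H₂O)₄]⁺

For [Rh(H₂O)₄]⁺: Summing ligand charges against the +1 overall charge gives an oxidation state of +1 for rhodium. Rh sits in group 9, so the d-electron count is 9 − 1 = 8. A 4d d⁸ ion has a large crystal-field splitting; square planar leaves the high-energy d_{x²−y²} orbital empty and maximises CFSE. → square planar.
For [Ni(OH)₄]²−: Ligand charges: each hydroxide is −1. With an overall charge of −2 the nickel centre must be in the +2 oxidation state. Nickel is a group-10 element; Ni(II) is therefore d⁸. Hydroxide is a weak-field ligand. With weak-field ligands the CFSE gain from square planar is small, so a 3d d⁸ ion takes the sterically preferred tetrahedral geometry. → tetrahedral.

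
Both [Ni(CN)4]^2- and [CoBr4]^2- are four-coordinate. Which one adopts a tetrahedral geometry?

[CoBr4]^2-

For [Ni(CN)4]^2-: Summing ligand charges against the −2 overall charge gives an oxidation state of +2 for nickel. Ni sits in group 10, so the d-electron count is 10 − 2 = 8. Cyanide is a strong-field ligand (high in the spectrochemical series). A 3d d⁸ ion with strong-field ligands gains enough CFSE to favour square planar over tetrahedral. → square planar.
For [CoBr4]^2-: Ligand charges: each bromide is −1. With an overall charge of −2 the cobalt centre must be in the +2 oxidation state. Cobalt is a group-9 element; Co(II) is therefore d⁷. For a high-spin 3d d⁷ ion with weak-field ligands the small Δₜ gives little square-planar CFSE advantage, so four ligands adopt the sterically favoured tetrahedral geometry. → tetrahedral.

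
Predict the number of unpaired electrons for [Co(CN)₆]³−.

0 unpaired electrons

Ligand charges: each cyanide is −1. With an overall charge of −3 the cobalt centre must be in the +3 oxidation state.
Cobalt is a group-9 element; Co(III) is therefore d⁶.
The spin state decides the count: Co(III) has an exceptionally large octahedral splitting and is low-spin with essentially every ligand except fluoride.
An octahedral low-spin d⁶ ion is t₂g⁶e_g⁰, giving 0 unpaired electrons.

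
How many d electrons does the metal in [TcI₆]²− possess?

d3

Each iodide is −1; balancing the −2 overall charge requires Tc(IV).
Technetium is a group-7 element; Tc(IV) is therefore d³.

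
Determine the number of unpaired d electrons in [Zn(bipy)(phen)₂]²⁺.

0 unpaired electrons

Ligand charges: 2,2′-bipyridine is neutral; 1,10-phenanthroline is neutral. With an overall charge of +2 the zinc centre must be in the +2 oxidation state.
Zn sits in group 12, so the d-electron count is 12 − 2 = 10.
Counting donor atoms: 1×2,2′-bipyridine (bidentate) → 2 donors; 2×1,10-phenanthroline (bidentate) → 4 donors. Coordination number = 6.
In an octahedral field the d¹⁰ configuration is t₂g⁶e_g⁴, giving 0 unpaired electrons.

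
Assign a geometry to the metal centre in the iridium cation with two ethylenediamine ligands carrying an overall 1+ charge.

Summing ligand charges against the +1 overall charge gives an oxidation state of +1 for iridium.
Group 9 minus oxidation state 1 gives a d⁸ configuration.
Counting donor atoms: 2×ethylenediamine (bidentate) → 4 donors. Coordination number = 4.
A 5d d⁸ ion has a large crystal-field splitting; square planar leaves the high-energy d_{x²−y²} orbital empty and maximises CFSE.

square planar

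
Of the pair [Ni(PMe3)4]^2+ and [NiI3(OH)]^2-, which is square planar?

[Ni(PMe3)4]^2+

For [Ni(PMe3)4]^2+: Ligand charges: trimethylphosphine is neutral. With an overall charge of +2 the nickel centre must be in the +2 oxidation state. Group 10 minus oxidation state 2 gives a d⁸ configuration. Trimethylphosphine is a strong-field ligand (high in the spectrochemical series). A 3d d⁸ ion with strong-field ligands gains enough CFSE to favour square planar over tetrahedral. → square planar.
For [NiI3(OH)]^2-: Each iodide is −1; each hydroxide is −1; balancing the −2 overall charge requires Ni(II). Ni sits in group 10, so the d-electron count is 10 − 2 = 8. Hydroxide and iodide are weak-field ligands. With weak-field ligands the CFSE gain from square planar is small, so a 3d d⁸ ion takes the sterically preferred tetrahedral geometry. → tetrahedral.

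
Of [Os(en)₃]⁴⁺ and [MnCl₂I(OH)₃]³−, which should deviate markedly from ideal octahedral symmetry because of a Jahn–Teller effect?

[Os(en)₃]⁴⁺: Ligand charges: ethylenediamine is neutral. With an overall charge of +4 the osmium centre must be in the +4 oxidation state. Group 8 minus oxidation state 4 gives a d⁴ configuration. A 5d ion has a large Δₒ and is invariably low-spin. The d⁴ configuration leaves the e_g set evenly filled (or empty) — no strong Jahn–Teller driving force.
[MnCl₂I(OH)₃]³−: Ligand charges: each chloride is −1; each iodide is −1; each hydroxide is −1. With an overall charge of −3 the manganese centre must be in the +3 oxidation state. Mn sits in group 7, so the d-electron count is 7 − 3 = 4. Chloride, hydroxide, and iodide are weak-field ligands for a first-row metal, so the complex is high-spin. The t₂g³e_g¹ (high-spin) configuration has an unevenly filled e_g set; the Jahn–Teller theorem predicts a tetragonal distortion (typically axial elongation) to lift the degeneracy.

[MnCl₂I(OH)₃]³−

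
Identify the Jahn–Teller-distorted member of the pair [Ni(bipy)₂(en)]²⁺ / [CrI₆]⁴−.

[CrI₆]⁴−

[Ni(bipy)₂(en)]²⁺: 2,2′-bipyridine is neutral; ethylenediamine is neutral; balancing the +2 overall charge requires Ni(II). Nickel is a group-10 element; Ni(II) is therefore d⁸. The d⁸ configuration leaves the e_g set evenly filled (or empty) — no strong Jahn–Teller driving force.
[CrI₆]⁴−: Ligand charges: each iodide is −1. With an overall charge of −4 the chromium centre must be in the +2 oxidation state. Cr sits in group 6, so the d-electron count is 6 − 2 = 4. Iodide is a weak-field ligand for a first-row metal, so the complex is high-spin. The t₂g³e_g¹ (high-spin) configuration has an unevenly filled e_g set; the Jahn–Teller theorem predicts a tetragonal distortion (typically axial elongation) to lift the degeneracy.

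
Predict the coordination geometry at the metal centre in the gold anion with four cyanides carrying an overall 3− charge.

tetrahedral

Summing ligand charges against the −3 overall charge gives an oxidation state of +1 for gold.
Gold is a group-11 element; Au(I) is therefore d¹⁰.
With 4 monodentate ligands the coordination number is 4.
A d¹⁰ ion has no crystal-field stabilisation preference between square planar and tetrahedral, so four ligands adopt the sterically favoured tetrahedral geometry.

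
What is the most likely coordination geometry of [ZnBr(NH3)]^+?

Summing ligand charges against the +1 overall charge gives an oxidation state of +2 for zinc.
Group 12 minus oxidation state 2 gives a d¹⁰ configuration.
With 2 monodentate ligands the coordination number is 2.
A d¹⁰ ion with only two ligands adopts a linear arrangement (sp hybridisation; no CFSE preference).

linear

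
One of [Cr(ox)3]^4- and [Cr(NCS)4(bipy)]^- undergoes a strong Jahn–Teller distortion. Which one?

[Cr(ox)3]^4-: Ligand charges: each oxalate is −2. With an overall charge of −4 the chromium centre must be in the +2 oxidation state. Group 6 minus oxidation state 2 gives a d⁴ configuration. Oxalate is a weak-field ligand for a first-row metal, so the complex is high-spin. The t₂g³e_g¹ (high-spin) configuration has an unevenly filled e_g set; the Jahn–Teller theorem predicts a tetragonal distortion (typically axial elongation) to lift the degeneracy.
[Cr(NCS)4(bipy)]^-: Summing ligand charges against the −1 overall charge gives an oxidation state of +3 for chromium. Chromium is a group-6 element; Cr(III) is therefore d³. The d³ configuration leaves the e_g set evenly filled (or empty) — no strong Jahn–Teller driving force.

[Cr(ox)3]^4-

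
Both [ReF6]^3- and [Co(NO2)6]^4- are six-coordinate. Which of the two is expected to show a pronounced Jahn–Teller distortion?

[Co(NO2)6]^4-

[ReF6]^3-: Ligand charges: each fluoride is −1. With an overall charge of −3 the rhenium centre must be in the +3 oxidation state. Rhenium is a group-7 element; Re(III) is therefore d⁴. A 5d ion has a large Δₒ and is invariably low-spin. The d⁴ configuration leaves the e_g set evenly filled (or empty) — no strong Jahn–Teller driving force.
[Co(NO2)6]^4-: Ligand charges: each nitro (N-bound nitrite) is −1. With an overall charge of −4 the cobalt centre must be in the +2 oxidation state. Co sits in group 9, so the d-electron count is 9 − 2 = 7. Nitro (N-bound nitrite) is a strong-field ligand (high in the spectrochemical series) for a first-row metal, so the complex is low-spin. The t₂g⁶e_g¹ (low-spin) configuration has an unevenly filled e_g set; the Jahn–Teller theorem predicts a tetragonal distortion (typically axial elongation) to lift the degeneracy.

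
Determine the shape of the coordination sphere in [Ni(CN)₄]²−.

Ligand charges: each cyanide is −1. With an overall charge of −2 the nickel centre must be in the +2 oxidation state.
Group 10 minus oxidation state 2 gives a d⁸ configuration.
Coordination number: 4.
Cyanide is a strong-field ligand (high in the spectrochemical series).
A 3d d⁸ ion with strong-field ligands gains enough CFSE to favour square planar over tetrahedral.

square planar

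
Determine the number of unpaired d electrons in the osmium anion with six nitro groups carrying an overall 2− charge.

2

Ligand charges: each nitro (N-bound nitrite) is −1. With an overall charge of −2 the osmium centre must be in the +4 oxidation state.
Osmium is a group-8 element; Os(IV) is therefore d⁴.
The spin state decides the count: a 5d ion has a large Δₒ and is invariably low-spin.
An octahedral low-spin d⁴ ion is t₂g⁴e_g⁰, giving 2 unpaired electrons.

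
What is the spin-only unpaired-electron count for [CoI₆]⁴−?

Ligand charges: each iodide is −1. With an overall charge of −4 the cobalt centre must be in the +2 oxidation state.
Group 9 minus oxidation state 2 gives a d⁷ configuration.
The spin state decides the count: Iodide is a weak-field ligand for a first-row metal, so the complex is high-spin.
An octahedral high-spin d⁷ ion is t₂g⁵e_g², giving 3 unpaired electrons.

3 unpaired electrons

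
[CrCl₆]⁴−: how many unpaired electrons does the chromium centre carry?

Each chloride is −1; balancing the −4 overall charge requires Cr(II).
Cr sits in group 6, so the d-electron count is 6 − 2 = 4.
The spin state decides the count: Chloride is a weak-field ligand for a first-row metal, so the complex is high-spin.
An octahedral high-spin d⁴ ion is t₂g³e_g¹, giving 4 unpaired electrons.

4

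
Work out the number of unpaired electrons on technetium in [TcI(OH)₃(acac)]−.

Each iodide is −1; each hydroxide is −1; each acetylacetonate is −1; balancing the −1 overall charge requires Tc(IV).
Group 7 minus oxidation state 4 gives a d³ configuration.
Counting donor atoms: 1×iodide (monodentate) → 1 donor; 3×hydroxide (monodentate) → 3 donors; 1×acetylacetonate (bidentate) → 2 donors. Coordination number = 6.
In an octahedral field the d³ configuration is t₂g³e_g⁰ (only one arrangement possible), giving 3 unpaired electrons.

3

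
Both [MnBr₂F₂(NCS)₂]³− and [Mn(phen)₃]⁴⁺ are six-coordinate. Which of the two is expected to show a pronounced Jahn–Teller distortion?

[MnBr₂F₂(NCS)₂]³−: Summing ligand charges against the −3 overall charge gives an oxidation state of +3 for manganese. Group 7 minus oxidation state 3 gives a d⁴ configuration. Bromide, fluoride, and isothiocyanate are weak-field ligands for a first-row metal, so the complex is high-spin. The t₂g³e_g¹ (high-spin) configuration has an unevenly filled e_g set; the Jahn–Teller theorem predicts a tetragonal distortion (typically axial elongation) to lift the degeneracy.
[Mn(phen)₃]⁴⁺: Ligand charges: 1,10-phenanthroline is neutral. With an overall charge of +4 the manganese centre must be in the +4 oxidation state. Group 7 minus oxidation state 4 gives a d³ configuration. The d³ configuration leaves the e_g set evenly filled (or empty) — no strong Jahn–Teller driving force.

[MnBr₂F₂(NCS)₂]³−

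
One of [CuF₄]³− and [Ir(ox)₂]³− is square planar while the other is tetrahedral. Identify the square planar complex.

For [CuF₄]³−: Each fluoride is −1; balancing the −3 overall charge requires Cu(I). Copper is a group-11 element; Cu(I) is therefore d¹⁰. A d¹⁰ ion has no crystal-field stabilisation preference between square planar and tetrahedral, so four ligands adopt the sterically favoured tetrahedral geometry. → tetrahedral.
For [Ir(ox)₂]³−: Ligand charges: each oxalate is −2. With an overall charge of −3 the iridium centre must be in the +1 oxidation state. Group 9 minus oxidation state 1 gives a d⁸ configuration. A 5d d⁸ ion has a large crystal-field splitting; square planar leaves the high-energy d_{x²−y²} orbital empty and maximises CFSE. → square planar.

[Ir(ox)₂]³−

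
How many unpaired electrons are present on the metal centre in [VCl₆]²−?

1

Each chloride is −1; balancing the −2 overall charge requires V(IV).
Group 5 minus oxidation state 4 gives a d¹ configuration.
In an octahedral field the d¹ configuration is t₂g¹e_g⁰ (only one arrangement possible), giving 1 unpaired electron.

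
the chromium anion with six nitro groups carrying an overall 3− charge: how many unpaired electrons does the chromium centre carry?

Summing ligand charges against the −3 overall charge gives an oxidation state of +3 for chromium.
Chromium is a group-6 element; Cr(III) is therefore d³.
In an octahedral field the d³ configuration is t₂g³e_g⁰ (only one arrangement possible), giving 3 unpaired electrons.

3 unpaired electrons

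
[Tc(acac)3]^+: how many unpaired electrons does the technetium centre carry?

3 unpaired electrons

Summing ligand charges against the +1 overall charge gives an oxidation state of +4 for technetium.
Group 7 minus oxidation state 4 gives a d³ configuration.
Counting donor atoms: 3×acetylacetonate (bidentate) → 6 donors. Coordination number = 6.
In an octahedral field the d³ configuration is t₂g³e_g⁰ (only one arrangement possible), giving 3 unpaired electrons.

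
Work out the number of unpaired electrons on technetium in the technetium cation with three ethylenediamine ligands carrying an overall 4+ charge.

3 unpaired electrons

Summing ligand charges against the +4 overall charge gives an oxidation state of +4 for technetium.
Group 7 minus oxidation state 4 gives a d³ configuration.
Counting donor atoms: 3×ethylenediamine (bidentate) → 6 donors. Coordination number = 6.
In an octahedral field the d³ configuration is t₂g³e_g⁰ (only one arrangement possible), giving 3 unpaired electrons.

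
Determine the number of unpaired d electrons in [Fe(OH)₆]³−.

Summing ligand charges against the −3 overall charge gives an oxidation state of +3 for iron.
Iron is a group-8 element; Fe(III) is therefore d⁵.
The spin state decides the count: Hydroxide is a weak-field ligand for a first-row metal, so the complex is high-spin.
An octahedral high-spin d⁵ ion is t₂g³e_g², giving 5 unpaired electrons.

5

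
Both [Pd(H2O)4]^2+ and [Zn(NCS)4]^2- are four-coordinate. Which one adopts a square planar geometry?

For [Pd(H2O)4]^2+: Ligand charges: water is neutral. With an overall charge of +2 the palladium centre must be in the +2 oxidation state. Group 10 minus oxidation state 2 gives a d⁸ configuration. A 4d d⁸ ion has a large crystal-field splitting; square planar leaves the high-energy d_{x²−y²} orbital empty and maximises CFSE. → square planar.
For [Zn(NCS)4]^2-: Each isothiocyanate is −1; balancing the −2 overall charge requires Zn(II). Zn sits in group 12, so the d-electron count is 12 − 2 = 10. A d¹⁰ ion has no crystal-field stabilisation preference between square planar and tetrahedral, so four ligands adopt the sterically favoured tetrahedral geometry. → tetrahedral.

[Pd(H2O)4]^2+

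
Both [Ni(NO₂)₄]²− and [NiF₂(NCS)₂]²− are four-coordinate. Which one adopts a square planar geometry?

For [Ni(NO₂)₄]²−: Summing ligand charges against the −2 overall charge gives an oxidation state of +2 for nickel. Ni sits in group 10, so the d-electron count is 10 − 2 = 8. Nitro (N-bound nitrite) is a strong-field ligand (high in the spectrochemical series). A 3d d⁸ ion with strong-field ligands gains enough CFSE to favour square planar over tetrahedral. → square planar.
For [NiF₂(NCS)₂]²−: Ligand charges: each fluoride is −1; each isothiocyanate is −1. With an overall charge of −2 the nickel centre must be in the +2 oxidation state. Group 10 minus oxidation state 2 gives a d⁸ configuration. Fluoride and isothiocyanate are weak-field ligands. With weak-field ligands the CFSE gain from square planar is small, so a 3d d⁸ ion takes the sterically preferred tetrahedral geometry. → tetrahedral.

[Ni(NO₂)₄]²−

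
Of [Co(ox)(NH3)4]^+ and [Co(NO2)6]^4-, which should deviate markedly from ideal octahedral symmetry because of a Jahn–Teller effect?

[Co(ox)(NH3)4]^+: Ligand charges: each oxalate is −2; ammonia is neutral. With an overall charge of +1 the cobalt centre must be in the +3 oxidation state. Group 9 minus oxidation state 3 gives a d⁶ configuration. Co(III) has an exceptionally large octahedral splitting and is low-spin with essentially every ligand except fluoride. The d⁶ configuration leaves the e_g set evenly filled (or empty) — no strong Jahn–Teller driving force.
[Co(NO2)6]^4-: Each nitro (N-bound nitrite) is −1; balancing the −4 overall charge requires Co(II). Co sits in group 9, so the d-electron count is 9 − 2 = 7. Nitro (N-bound nitrite) is a strong-field ligand (high in the spectrochemical series) for a first-row metal, so the complex is low-spin. The t₂g⁶e_g¹ (low-spin) configuration has an unevenly filled e_g set; the Jahn–Teller theorem predicts a tetragonal distortion (typically axial elongation) to lift the degeneracy.

[Co(NO2)6]^4-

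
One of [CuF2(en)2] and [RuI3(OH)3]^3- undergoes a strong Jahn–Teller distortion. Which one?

[CuF2(en)2]

[CuF2(en)2]: Ligand charges: each fluoride is −1; ethylenediamine is neutral. With an overall charge of 0 the copper centre must be in the +2 oxidation state. Copper is a group-11 element; Cu(II) is therefore d⁹. The t₂g⁶e_g³ configuration has an unevenly filled e_g set; the Jahn–Teller theorem predicts a tetragonal distortion (typically axial elongation) to lift the degeneracy.
[RuI3(OH)3]^3-: Ligand charges: each iodide is −1; each hydroxide is −1. With an overall charge of −3 the ruthenium centre must be in the +3 oxidation state. Ruthenium is a group-8 element; Ru(III) is therefore d⁵. A 4d ion has a large Δₒ and is invariably low-spin. The d⁵ configuration leaves the e_g set evenly filled (or empty) — no strong Jahn–Teller driving force.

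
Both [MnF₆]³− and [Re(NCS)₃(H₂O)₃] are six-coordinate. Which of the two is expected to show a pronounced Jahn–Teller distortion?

[MnF₆]³−: Ligand charges: each fluoride is −1. With an overall charge of −3 the manganese centre must be in the +3 oxidation state. Mn sits in group 7, so the d-electron count is 7 − 3 = 4. Fluoride is a weak-field ligand for a first-row metal, so the complex is high-spin. The t₂g³e_g¹ (high-spin) configuration has an unevenly filled e_g set; the Jahn–Teller theorem predicts a tetragonal distortion (typically axial elongation) to lift the degeneracy.
[Re(NCS)₃(H₂O)₃]: Summing ligand charges against the 0 overall charge gives an oxidation state of +3 for rhenium. Group 7 minus oxidation state 3 gives a d⁴ configuration. A 5d ion has a large Δₒ and is invariably low-spin. The d⁴ configuration leaves the e_g set evenly filled (or empty) — no strong Jahn–Teller driving force.

[MnF₆]³−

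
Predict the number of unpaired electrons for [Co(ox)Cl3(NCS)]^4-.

Each oxalate is −2; each chloride is −1; each isothiocyanate is −1; balancing the −4 overall charge requires Co(II).
Co sits in group 9, so the d-electron count is 9 − 2 = 7.
Counting donor atoms: 1×oxalate (bidentate) → 2 donors; 3×chloride (monodentate) → 3 donors; 1×isothiocyanate (monodentate) → 1 donor. Coordination number = 6.
The spin state decides the count: Chloride, isothiocyanate, and oxalate are weak-field ligands for a first-row metal, so the complex is high-spin.
An octahedral high-spin d⁷ ion is t₂g⁵e_g², giving 3 unpaired electrons.

3 unpaired electrons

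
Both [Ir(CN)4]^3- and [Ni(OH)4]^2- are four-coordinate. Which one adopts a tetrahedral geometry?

For [Ir(CN)4]^3-: Ligand charges: each cyanide is −1. With an overall charge of −3 the iridium centre must be in the +1 oxidation state. Group 9 minus oxidation state 1 gives a d⁸ configuration. A 5d d⁸ ion has a large crystal-field splitting; square planar leaves the high-energy d_{x²−y²} orbital empty and maximises CFSE. → square planar.
For [Ni(OH)4]^2-: Each hydroxide is −1; balancing the −2 overall charge requires Ni(II). Ni sits in group 10, so the d-electron count is 10 − 2 = 8. Hydroxide is a weak-field ligand. With weak-field ligands the CFSE gain from square planar is small, so a 3d d⁸ ion takes the sterically preferred tetrahedral geometry. → tetrahedral.

[Ni(OH)4]^2-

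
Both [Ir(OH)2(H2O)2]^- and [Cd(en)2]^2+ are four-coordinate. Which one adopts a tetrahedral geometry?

For [Ir(OH)2(H2O)2]^-: Each hydroxide is −1; water is neutral; balancing the −1 overall charge requires Ir(I). Group 9 minus oxidation state 1 gives a d⁸ configuration. A 5d d⁸ ion has a large crystal-field splitting; square planar leaves the high-energy d_{x²−y²} orbital empty and maximises CFSE. → square planar.
For [Cd(en)2]^2+: Summing ligand charges against the +2 overall charge gives an oxidation state of +2 for cadmium. Group 12 minus oxidation state 2 gives a d¹⁰ configuration. A d¹⁰ ion has no crystal-field stabilisation preference between square planar and tetrahedral, so four ligands adopt the sterically favoured tetrahedral geometry. → tetrahedral.

[Cd(en)2]^2+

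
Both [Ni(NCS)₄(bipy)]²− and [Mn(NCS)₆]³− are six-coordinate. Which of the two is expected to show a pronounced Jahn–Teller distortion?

[Ni(NCS)₄(bipy)]²−: Ligand charges: each isothiocyanate is −1; 2,2′-bipyridine is neutral. With an overall charge of −2 the nickel centre must be in the +2 oxidation state. Ni sits in group 10, so the d-electron count is 10 − 2 = 8. The d⁸ configuration leaves the e_g set evenly filled (or empty) — no strong Jahn–Teller driving force.
[Mn(NCS)₆]³−: Summing ligand charges against the −3 overall charge gives an oxidation state of +3 for manganese. Mn sits in group 7, so the d-electron count is 7 − 3 = 4. Isothiocyanate is a weak-field ligand for a first-row metal, so the complex is high-spin. The t₂g³e_g¹ (high-spin) configuration has an unevenly filled e_g set; the Jahn–Teller theorem predicts a tetragonal distortion (typically axial elongation) to lift the degeneracy.

[Mn(NCS)₆]³−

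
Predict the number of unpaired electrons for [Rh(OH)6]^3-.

0

Each hydroxide is −1; balancing the −3 overall charge requires Rh(III).
Rh sits in group 9, so the d-electron count is 9 − 3 = 6.
The spin state decides the count: a 4d ion has a large Δₒ and is invariably low-spin.
An octahedral low-spin d⁶ ion is t₂g⁶e_g⁰, giving 0 unpaired electrons.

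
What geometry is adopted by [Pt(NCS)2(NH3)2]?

square planar

Each isothiocyanate is −1; ammonia is neutral; balancing the 0 overall charge requires Pt(II).
Platinum is a group-10 element; Pt(II) is therefore d⁸.
With 4 monodentate ligands the coordination number is 4.
A 5d d⁸ ion has a large crystal-field splitting; square planar leaves the high-energy d_{x²−y²} orbital empty and maximises CFSE.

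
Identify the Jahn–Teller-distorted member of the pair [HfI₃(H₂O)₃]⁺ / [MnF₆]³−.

[MnF₆]³−

[HfI₃(H₂O)₃]⁺: Each iodide is −1; water is neutral; balancing the +1 overall charge requires Hf(IV). Hafnium is a group-4 element; Hf(IV) is therefore d⁰. The d⁰ configuration leaves the e_g set evenly filled (or empty) — no strong Jahn–Teller driving force.
[MnF₆]³−: Each fluoride is −1; balancing the −3 overall charge requires Mn(III). Mn sits in group 7, so the d-electron count is 7 − 3 = 4. Fluoride is a weak-field ligand for a first-row metal, so the complex is high-spin. The t₂g³e_g¹ (high-spin) configuration has an unevenly filled e_g set; the Jahn–Teller theorem predicts a tetragonal distortion (typically axial elongation) to lift the degeneracy.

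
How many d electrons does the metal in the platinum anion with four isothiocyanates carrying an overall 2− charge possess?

Summing ligand charges against the −2 overall charge gives an oxidation state of +2 for platinum.
Pt sits in group 10, so the d-electron count is 10 − 2 = 8.

d8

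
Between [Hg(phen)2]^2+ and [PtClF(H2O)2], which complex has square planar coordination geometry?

For [Hg(phen)2]^2+: Ligand charges: 1,10-phenanthroline is neutral. With an overall charge of +2 the mercury centre must be in the +2 oxidation state. Hg sits in group 12, so the d-electron count is 12 − 2 = 10. A d¹⁰ ion has no crystal-field stabilisation preference between square planar and tetrahedral, so four ligands adopt the sterically favoured tetrahedral geometry. → tetrahedral.
For [PtClF(H2O)2]: Each chloride is −1; each fluoride is −1; water is neutral; balancing the 0 overall charge requires Pt(II). Group 10 minus oxidation state 2 gives a d⁸ configuration. A 5d d⁸ ion has a large crystal-field splitting; square planar leaves the high-energy d_{x²−y²} orbital empty and maximises CFSE. → square planar.

[PtClF(H2O)2]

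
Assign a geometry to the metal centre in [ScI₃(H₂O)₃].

octahedral

Ligand charges: each iodide is −1; water is neutral. With an overall charge of 0 the scandium centre must be in the +3 oxidation state.
Group 3 minus oxidation state 3 gives a d⁰ configuration.
Coordination number: 6.
Six donors around a single metal centre give an octahedral coordination sphere.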